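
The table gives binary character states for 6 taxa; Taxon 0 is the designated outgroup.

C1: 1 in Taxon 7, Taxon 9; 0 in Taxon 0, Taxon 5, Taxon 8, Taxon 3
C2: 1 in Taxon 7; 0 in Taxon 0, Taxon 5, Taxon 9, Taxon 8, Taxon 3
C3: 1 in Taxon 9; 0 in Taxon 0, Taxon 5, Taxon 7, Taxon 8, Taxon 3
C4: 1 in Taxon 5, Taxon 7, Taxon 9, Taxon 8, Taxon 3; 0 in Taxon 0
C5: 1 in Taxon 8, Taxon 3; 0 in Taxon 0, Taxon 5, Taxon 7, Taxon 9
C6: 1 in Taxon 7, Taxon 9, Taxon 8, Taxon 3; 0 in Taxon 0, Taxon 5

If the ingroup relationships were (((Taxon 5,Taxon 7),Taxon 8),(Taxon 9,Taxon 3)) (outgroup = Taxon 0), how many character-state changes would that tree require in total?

Map each character onto (((Taxon 5,Taxon 7),Taxon 8),(Taxon 9,Taxon 3)) (rooted by Taxon 0) and count the minimum state changes it requires (Fitch parsimony):
C1: 2; C2: 1; C3: 1; C4: 1; C5: 2; C6: 2.
Total tree length = 9.

9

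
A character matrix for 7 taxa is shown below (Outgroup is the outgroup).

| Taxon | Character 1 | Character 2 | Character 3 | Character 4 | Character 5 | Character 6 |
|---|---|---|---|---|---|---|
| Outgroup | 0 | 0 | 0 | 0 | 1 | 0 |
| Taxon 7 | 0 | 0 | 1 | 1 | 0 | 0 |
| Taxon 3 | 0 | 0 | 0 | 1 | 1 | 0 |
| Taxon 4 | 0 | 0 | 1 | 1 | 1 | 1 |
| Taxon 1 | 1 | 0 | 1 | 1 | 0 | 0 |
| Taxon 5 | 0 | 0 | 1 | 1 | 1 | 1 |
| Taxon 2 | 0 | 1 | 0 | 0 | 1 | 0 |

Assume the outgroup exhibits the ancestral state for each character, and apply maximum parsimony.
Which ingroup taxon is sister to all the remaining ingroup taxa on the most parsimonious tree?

Character polarity is set by the outgroup: the derived state is whichever differs from the outgroup's state, so for Character 5 the derived state is '0', and for the remaining characters it is '1'.
Character 1 (derived state '1') is unique to Taxon 1 (autapomorphy; uninformative for grouping).
Character 2: derived state '1' in Taxon 2 only — an autapomorphy, so it tells us nothing about relationships among taxa.
Character 3: derived state '1' in Taxon 1, Taxon 4, Taxon 5, and Taxon 7 only — synapomorphy for {Taxon 1, Taxon 4, Taxon 5, Taxon 7}.
Character 4 (derived state '1') is shared by Taxon 1, Taxon 3, Taxon 4, Taxon 5, and Taxon 7 — a synapomorphy uniting that clade.
Only Taxon 1 and Taxon 7 show the derived state '0' for Character 5, supporting them as a clade.
Only Taxon 4 and Taxon 5 show the derived state '1' for Character 6, supporting them as a clade.
Most parsimonious ingroup topology: ((((Taxon 7,Taxon 1),(Taxon 4,Taxon 5)),Taxon 3),Taxon 2).
Taxon 2 is sister to the clade containing all other ingroup taxa, so it is the earliest-diverging (most basal) ingroup lineage.

Taxon 2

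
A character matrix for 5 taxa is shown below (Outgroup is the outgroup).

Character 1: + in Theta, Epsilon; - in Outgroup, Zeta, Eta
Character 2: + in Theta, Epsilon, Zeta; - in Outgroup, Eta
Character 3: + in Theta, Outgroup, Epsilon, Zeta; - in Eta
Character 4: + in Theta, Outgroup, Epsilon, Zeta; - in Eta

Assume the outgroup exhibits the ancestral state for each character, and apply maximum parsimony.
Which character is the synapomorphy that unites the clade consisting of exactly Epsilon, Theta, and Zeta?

Character 2

Character polarity is set by the outgroup: the derived state is whichever differs from the outgroup's state, so for Character 3, Character 4 the derived state is '-', and for the remaining characters it is '+'.
Character 1 (derived state '+') is shared by Epsilon and Theta — a synapomorphy uniting that clade.
Character 2: derived state '+' in Epsilon, Theta, and Zeta only — synapomorphy for {Epsilon, Theta, Zeta}.
Character 3 (derived state '-') is unique to Eta (autapomorphy; uninformative for grouping).
Character 4: derived state '-' in Eta only — an autapomorphy, so it tells us nothing about relationships among taxa.
Most parsimonious ingroup topology: ((Zeta,(Epsilon,Theta)),Eta).
The clade {Epsilon, Theta, Zeta} is supported by Character 2: its derived state '+' occurs in exactly those taxa and in no other taxon (including the outgroup).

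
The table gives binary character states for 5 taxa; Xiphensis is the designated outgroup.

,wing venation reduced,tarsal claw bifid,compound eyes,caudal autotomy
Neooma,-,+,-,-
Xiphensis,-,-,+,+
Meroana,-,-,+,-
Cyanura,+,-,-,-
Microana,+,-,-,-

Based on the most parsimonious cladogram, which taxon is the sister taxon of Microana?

Cyanura

Character polarity is set by the outgroup: the derived state is whichever differs from the outgroup's state, so for compound eyes, caudal autotomy the derived state is '-', and for the remaining characters it is '+'.
wing venation reduced: derived state '+' in Cyanura and Microana only — synapomorphy for {Cyanura, Microana}.
tarsal claw bifid (derived state '+') is unique to Neooma (autapomorphy; uninformative for grouping).
compound eyes: derived state '-' in Cyanura, Microana, and Neooma only — synapomorphy for {Cyanura, Microana, Neooma}.
caudal autotomy (derived state '-') is shared by all ingroup taxa — unites the whole ingroup.
Most parsimonious ingroup topology: (((Microana,Cyanura),Neooma),Meroana).
Microana and Cyanura form a cherry on this tree, so they are sister taxa.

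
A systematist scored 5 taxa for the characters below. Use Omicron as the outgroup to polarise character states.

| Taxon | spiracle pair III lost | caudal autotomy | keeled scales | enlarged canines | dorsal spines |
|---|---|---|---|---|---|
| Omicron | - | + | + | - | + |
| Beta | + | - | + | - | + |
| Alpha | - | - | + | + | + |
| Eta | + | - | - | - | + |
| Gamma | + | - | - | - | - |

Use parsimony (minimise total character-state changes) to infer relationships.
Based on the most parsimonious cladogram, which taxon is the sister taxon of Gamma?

Character polarity is set by the outgroup: the derived state is whichever differs from the outgroup's state, so for caudal autotomy, keeled scales, dorsal spines the derived state is '-', and for the remaining characters it is '+'.
spiracle pair III lost: derived state '+' in Beta, Eta, and Gamma only — synapomorphy for {Beta, Eta, Gamma}.
All ingroup taxa share the derived state '-' for caudal autotomy; it defines the ingroup but does not resolve relationships within it.
Only Eta and Gamma show the derived state '-' for keeled scales, supporting them as a clade.
enlarged canines: derived state '+' in Alpha only — an autapomorphy, so it tells us nothing about relationships among taxa.
dorsal spines: derived state '-' in Gamma only — an autapomorphy, so it tells us nothing about relationships among taxa.
Most parsimonious ingroup topology: ((Beta,(Eta,Gamma)),Alpha).
Gamma and Eta form a cherry on this tree, so they are sister taxa.

Eta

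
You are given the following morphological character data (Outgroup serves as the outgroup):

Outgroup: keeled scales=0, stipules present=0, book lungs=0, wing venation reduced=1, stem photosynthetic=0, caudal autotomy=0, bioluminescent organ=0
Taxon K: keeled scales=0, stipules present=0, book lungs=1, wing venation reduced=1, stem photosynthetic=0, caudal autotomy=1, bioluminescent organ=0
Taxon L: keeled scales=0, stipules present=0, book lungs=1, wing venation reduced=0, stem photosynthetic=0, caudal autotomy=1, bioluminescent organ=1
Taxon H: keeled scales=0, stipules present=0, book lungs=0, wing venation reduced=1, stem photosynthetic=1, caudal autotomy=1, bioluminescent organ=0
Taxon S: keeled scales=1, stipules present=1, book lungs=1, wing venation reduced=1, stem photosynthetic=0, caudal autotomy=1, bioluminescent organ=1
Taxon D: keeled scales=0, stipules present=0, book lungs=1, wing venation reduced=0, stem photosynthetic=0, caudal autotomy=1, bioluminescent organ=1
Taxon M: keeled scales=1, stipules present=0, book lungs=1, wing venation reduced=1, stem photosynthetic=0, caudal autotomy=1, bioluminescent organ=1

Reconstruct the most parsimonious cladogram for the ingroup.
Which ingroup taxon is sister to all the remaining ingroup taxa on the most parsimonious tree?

Character polarity is set by the outgroup: the derived state is whichever differs from the outgroup's state, so for wing venation reduced the derived state is '0', and for the remaining characters it is '1'.
keeled scales: derived state '1' in Taxon M and Taxon S only — synapomorphy for {Taxon M, Taxon S}.
stipules present: derived state '1' in Taxon S only — an autapomorphy, so it tells us nothing about relationships among taxa.
book lungs (derived state '1') is shared by Taxon D, Taxon K, Taxon L, Taxon M, and Taxon S — a synapomorphy uniting that clade.
Only Taxon D and Taxon L show the derived state '0' for wing venation reduced, supporting them as a clade.
stem photosynthetic (derived state '1') is unique to Taxon H (autapomorphy; uninformative for grouping).
caudal autotomy (derived state '1') is shared by all ingroup taxa — unites the whole ingroup.
bioluminescent organ (derived state '1') is shared by Taxon D, Taxon L, Taxon M, and Taxon S — a synapomorphy uniting that clade.
Most parsimonious ingroup topology: ((Taxon K,((Taxon L,Taxon D),(Taxon S,Taxon M))),Taxon H).
Taxon H is sister to the clade containing all other ingroup taxa, so it is the earliest-diverging (most basal) ingroup lineage.

Taxon H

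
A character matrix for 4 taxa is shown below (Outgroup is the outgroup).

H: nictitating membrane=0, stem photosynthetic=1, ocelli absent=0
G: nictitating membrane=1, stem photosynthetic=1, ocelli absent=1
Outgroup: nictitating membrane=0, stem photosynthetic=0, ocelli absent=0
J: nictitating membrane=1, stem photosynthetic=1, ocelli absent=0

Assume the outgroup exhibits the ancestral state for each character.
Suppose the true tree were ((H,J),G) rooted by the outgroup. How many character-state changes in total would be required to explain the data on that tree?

4

Map each character onto ((H,J),G) (rooted by Outgroup) and count the minimum state changes it requires (Fitch parsimony):
nictitating membrane: 2; stem photosynthetic: 1; ocelli absent: 1.
Total tree length = 4.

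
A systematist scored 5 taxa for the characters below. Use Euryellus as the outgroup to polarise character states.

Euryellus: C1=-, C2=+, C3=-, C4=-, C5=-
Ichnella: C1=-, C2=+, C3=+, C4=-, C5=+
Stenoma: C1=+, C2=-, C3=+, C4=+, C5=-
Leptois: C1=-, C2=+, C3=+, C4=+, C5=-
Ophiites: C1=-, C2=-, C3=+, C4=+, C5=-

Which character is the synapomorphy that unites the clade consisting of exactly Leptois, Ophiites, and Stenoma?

Character polarity is set by the outgroup: the derived state is whichever differs from the outgroup's state, so for C2 the derived state is '-', and for the remaining characters it is '+'.
C1: derived state '+' in Stenoma only — an autapomorphy, so it tells us nothing about relationships among taxa.
C2 (derived state '-') is shared by Ophiites and Stenoma — a synapomorphy uniting that clade.
C3 (derived state '+') is shared by all ingroup taxa — unites the whole ingroup.
Only Leptois, Ophiites, and Stenoma show the derived state '+' for C4, supporting them as a clade.
C5 (derived state '+') is unique to Ichnella (autapomorphy; uninformative for grouping).
Most parsimonious ingroup topology: (Ichnella,((Stenoma,Ophiites),Leptois)).
The clade {Leptois, Ophiites, Stenoma} is supported by C4: its derived state '+' occurs in exactly those taxa and in no other taxon (including the outgroup).

C4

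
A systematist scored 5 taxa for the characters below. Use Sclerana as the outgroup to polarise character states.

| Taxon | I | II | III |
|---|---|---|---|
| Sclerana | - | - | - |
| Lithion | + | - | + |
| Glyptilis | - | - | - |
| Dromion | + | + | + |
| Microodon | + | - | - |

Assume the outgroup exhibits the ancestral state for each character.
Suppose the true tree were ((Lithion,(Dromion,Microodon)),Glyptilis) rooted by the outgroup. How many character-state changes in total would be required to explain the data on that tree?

Map each character onto ((Lithion,(Dromion,Microodon)),Glyptilis) (rooted by Sclerana) and count the minimum state changes it requires (Fitch parsimony):
I: 1; II: 1; III: 2.
Total tree length = 4.

4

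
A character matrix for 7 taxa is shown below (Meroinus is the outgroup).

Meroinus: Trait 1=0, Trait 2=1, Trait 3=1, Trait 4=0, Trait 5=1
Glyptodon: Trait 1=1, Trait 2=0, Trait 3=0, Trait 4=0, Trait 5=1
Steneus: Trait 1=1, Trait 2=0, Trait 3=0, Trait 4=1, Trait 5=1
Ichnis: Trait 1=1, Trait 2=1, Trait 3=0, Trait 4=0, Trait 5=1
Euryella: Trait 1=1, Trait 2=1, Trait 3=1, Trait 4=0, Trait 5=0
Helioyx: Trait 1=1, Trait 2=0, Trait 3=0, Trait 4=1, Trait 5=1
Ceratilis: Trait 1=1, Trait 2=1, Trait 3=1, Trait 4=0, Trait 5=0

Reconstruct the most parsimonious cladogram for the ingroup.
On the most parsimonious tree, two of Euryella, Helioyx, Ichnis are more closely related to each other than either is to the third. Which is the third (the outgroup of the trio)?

Character polarity is set by the outgroup: the derived state is whichever differs from the outgroup's state, so for Trait 2, Trait 3, Trait 5 the derived state is '0', and for the remaining characters it is '1'.
All ingroup taxa share the derived state '1' for Trait 1; it defines the ingroup but does not resolve relationships within it.
Only Glyptodon, Helioyx, and Steneus show the derived state '0' for Trait 2, supporting them as a clade.
Only Glyptodon, Helioyx, Ichnis, and Steneus show the derived state '0' for Trait 3, supporting them as a clade.
Trait 4: derived state '1' in Helioyx and Steneus only — synapomorphy for {Helioyx, Steneus}.
Trait 5 (derived state '0') is shared by Ceratilis and Euryella — a synapomorphy uniting that clade.
Most parsimonious ingroup topology: (((Glyptodon,(Steneus,Helioyx)),Ichnis),(Euryella,Ceratilis)).
Helioyx and Ichnis share a more recent common ancestor with each other than either does with Euryella, so Euryella is the least closely related of the three.

Euryella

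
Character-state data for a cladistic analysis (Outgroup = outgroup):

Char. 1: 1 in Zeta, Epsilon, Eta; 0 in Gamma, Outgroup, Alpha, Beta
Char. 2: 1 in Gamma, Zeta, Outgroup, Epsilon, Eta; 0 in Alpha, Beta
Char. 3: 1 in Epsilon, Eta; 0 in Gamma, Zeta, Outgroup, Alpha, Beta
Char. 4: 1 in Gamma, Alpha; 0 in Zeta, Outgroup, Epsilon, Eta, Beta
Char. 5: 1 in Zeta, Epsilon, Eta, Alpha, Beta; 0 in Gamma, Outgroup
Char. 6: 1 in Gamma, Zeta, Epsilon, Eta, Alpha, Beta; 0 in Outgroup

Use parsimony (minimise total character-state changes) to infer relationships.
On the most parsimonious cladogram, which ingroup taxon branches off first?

Gamma

Character polarity is set by the outgroup: the derived state is whichever differs from the outgroup's state, so for Char. 2 the derived state is '0', and for the remaining characters it is '1'.
Only Epsilon, Eta, and Zeta show the derived state '1' for Char. 1, supporting them as a clade.
Char. 2 (derived state '0') is shared by Alpha and Beta — a synapomorphy uniting that clade.
Char. 3 (derived state '1') is shared by Epsilon and Eta — a synapomorphy uniting that clade.
Char. 4 (state '1') occurs in Alpha and Gamma but conflicts with the nesting implied by the other characters — most parsimoniously interpreted as homoplasy.
Only Alpha, Beta, Epsilon, Eta, and Zeta show the derived state '1' for Char. 5, supporting them as a clade.
Char. 6 (derived state '1') is shared by all ingroup taxa — unites the whole ingroup.
Most parsimonious ingroup topology: (((Beta,Alpha),((Eta,Epsilon),Zeta)),Gamma).
Gamma is sister to the clade containing all other ingroup taxa, so it is the earliest-diverging (most basal) ingroup lineage.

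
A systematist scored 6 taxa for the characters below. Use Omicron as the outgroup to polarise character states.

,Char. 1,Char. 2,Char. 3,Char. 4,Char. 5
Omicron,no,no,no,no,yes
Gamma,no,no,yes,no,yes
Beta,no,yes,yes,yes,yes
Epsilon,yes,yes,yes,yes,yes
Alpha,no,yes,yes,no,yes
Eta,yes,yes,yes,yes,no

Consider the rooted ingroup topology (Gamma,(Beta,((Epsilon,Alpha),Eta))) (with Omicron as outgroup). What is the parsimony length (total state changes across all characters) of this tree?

Map each character onto (Gamma,(Beta,((Epsilon,Alpha),Eta))) (rooted by Omicron) and count the minimum state changes it requires (Fitch parsimony):
Char. 1: 2; Char. 2: 1; Char. 3: 1; Char. 4: 2; Char. 5: 1.
Total tree length = 7.

7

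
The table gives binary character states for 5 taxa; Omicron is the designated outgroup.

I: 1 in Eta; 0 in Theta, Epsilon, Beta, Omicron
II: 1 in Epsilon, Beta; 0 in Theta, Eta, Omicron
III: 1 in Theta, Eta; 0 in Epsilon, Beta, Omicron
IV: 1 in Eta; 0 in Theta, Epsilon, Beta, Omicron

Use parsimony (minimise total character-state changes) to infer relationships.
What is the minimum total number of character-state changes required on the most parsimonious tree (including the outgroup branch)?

The outgroup has state '0' for every character, so '1' is the derived state throughout.
I: derived state '1' in Eta only — an autapomorphy, so it tells us nothing about relationships among taxa.
Only Beta and Epsilon show the derived state '1' for II, supporting them as a clade.
III (derived state '1') is shared by Eta and Theta — a synapomorphy uniting that clade.
IV: derived state '1' in Eta only — an autapomorphy, so it tells us nothing about relationships among taxa.
Most parsimonious ingroup topology: ((Beta,Epsilon),(Eta,Theta)).
Changes per character on this tree: I: 1; II: 1; III: 1; IV: 1.
Total = 4.

4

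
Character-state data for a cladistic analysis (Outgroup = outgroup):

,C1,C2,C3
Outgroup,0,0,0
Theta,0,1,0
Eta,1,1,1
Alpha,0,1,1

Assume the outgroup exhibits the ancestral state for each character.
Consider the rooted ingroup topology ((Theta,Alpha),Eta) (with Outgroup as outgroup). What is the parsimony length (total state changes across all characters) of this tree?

4

Map each character onto ((Theta,Alpha),Eta) (rooted by Outgroup) and count the minimum state changes it requires (Fitch parsimony):
C1: 1; C2: 1; C3: 2.
Total tree length = 4.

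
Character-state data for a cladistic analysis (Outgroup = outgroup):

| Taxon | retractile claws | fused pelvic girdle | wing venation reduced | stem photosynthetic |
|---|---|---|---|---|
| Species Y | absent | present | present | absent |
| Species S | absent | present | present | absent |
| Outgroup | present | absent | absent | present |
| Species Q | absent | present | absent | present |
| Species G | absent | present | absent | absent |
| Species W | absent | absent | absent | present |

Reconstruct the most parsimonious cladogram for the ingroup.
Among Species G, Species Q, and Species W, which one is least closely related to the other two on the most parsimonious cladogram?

Character polarity is set by the outgroup: the derived state is whichever differs from the outgroup's state, so for retractile claws, stem photosynthetic the derived state is 'absent', and for the remaining characters it is 'present'.
retractile claws (derived state 'absent') is shared by all ingroup taxa — unites the whole ingroup.
Only Species G, Species Q, Species S, and Species Y show the derived state 'present' for fused pelvic girdle, supporting them as a clade.
wing venation reduced (derived state 'present') is shared by Species S and Species Y — a synapomorphy uniting that clade.
stem photosynthetic: derived state 'absent' in Species G, Species S, and Species Y only — synapomorphy for {Species G, Species S, Species Y}.
Most parsimonious ingroup topology: (((Species G,(Species S,Species Y)),Species Q),Species W).
Species Q and Species G share a more recent common ancestor with each other than either does with Species W, so Species W is the least closely related of the three.

Species W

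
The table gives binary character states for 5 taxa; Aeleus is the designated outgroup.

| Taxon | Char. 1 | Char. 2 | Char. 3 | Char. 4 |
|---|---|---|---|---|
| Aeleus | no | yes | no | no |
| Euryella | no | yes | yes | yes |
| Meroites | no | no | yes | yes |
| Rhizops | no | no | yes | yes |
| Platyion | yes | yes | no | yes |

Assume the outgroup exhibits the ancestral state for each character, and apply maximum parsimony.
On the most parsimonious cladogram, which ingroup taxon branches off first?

Character polarity is set by the outgroup: the derived state is whichever differs from the outgroup's state, so for Char. 2 the derived state is 'no', and for the remaining characters it is 'yes'.
Char. 1 (derived state 'yes') is unique to Platyion (autapomorphy; uninformative for grouping).
Only Meroites and Rhizops show the derived state 'no' for Char. 2, supporting them as a clade.
Only Euryella, Meroites, and Rhizops show the derived state 'yes' for Char. 3, supporting them as a clade.
All ingroup taxa share the derived state 'yes' for Char. 4; it defines the ingroup but does not resolve relationships within it.
Most parsimonious ingroup topology: ((Euryella,(Meroites,Rhizops)),Platyion).
Platyion is sister to the clade containing all other ingroup taxa, so it is the earliest-diverging (most basal) ingroup lineage.

Platyion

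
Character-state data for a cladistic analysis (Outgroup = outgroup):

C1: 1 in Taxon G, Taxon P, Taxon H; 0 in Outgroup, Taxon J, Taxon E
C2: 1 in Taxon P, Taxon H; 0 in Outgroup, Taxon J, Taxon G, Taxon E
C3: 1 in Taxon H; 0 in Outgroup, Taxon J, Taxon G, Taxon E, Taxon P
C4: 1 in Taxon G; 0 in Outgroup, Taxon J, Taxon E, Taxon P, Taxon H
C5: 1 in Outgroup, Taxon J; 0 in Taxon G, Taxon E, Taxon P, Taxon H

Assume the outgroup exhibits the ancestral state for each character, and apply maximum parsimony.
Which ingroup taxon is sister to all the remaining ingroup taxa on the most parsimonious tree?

Taxon J

Character polarity is set by the outgroup: the derived state is whichever differs from the outgroup's state, so for C5 the derived state is '0', and for the remaining characters it is '1'.
C1: derived state '1' in Taxon G, Taxon H, and Taxon P only — synapomorphy for {Taxon G, Taxon H, Taxon P}.
Only Taxon H and Taxon P show the derived state '1' for C2, supporting them as a clade.
C3: derived state '1' in Taxon H only — an autapomorphy, so it tells us nothing about relationships among taxa.
C4 (derived state '1') is unique to Taxon G (autapomorphy; uninformative for grouping).
Only Taxon E, Taxon G, Taxon H, and Taxon P show the derived state '0' for C5, supporting them as a clade.
Most parsimonious ingroup topology: (Taxon J,((Taxon G,(Taxon P,Taxon H)),Taxon E)).
Taxon J is sister to the clade containing all other ingroup taxa, so it is the earliest-diverging (most basal) ingroup lineage.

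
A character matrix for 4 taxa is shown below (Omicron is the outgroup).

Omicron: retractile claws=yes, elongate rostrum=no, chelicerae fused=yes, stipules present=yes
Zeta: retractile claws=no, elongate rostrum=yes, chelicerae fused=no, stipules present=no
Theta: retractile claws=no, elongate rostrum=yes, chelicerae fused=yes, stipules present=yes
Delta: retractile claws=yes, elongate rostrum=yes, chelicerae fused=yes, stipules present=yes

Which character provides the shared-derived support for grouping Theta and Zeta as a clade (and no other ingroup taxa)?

Character polarity is set by the outgroup: the derived state is whichever differs from the outgroup's state, so for retractile claws, chelicerae fused, stipules present the derived state is 'no', and for the remaining characters it is 'yes'.
Only Theta and Zeta show the derived state 'no' for retractile claws, supporting them as a clade.
All ingroup taxa share the derived state 'yes' for elongate rostrum; it defines the ingroup but does not resolve relationships within it.
chelicerae fused: derived state 'no' in Zeta only — an autapomorphy, so it tells us nothing about relationships among taxa.
stipules present: derived state 'no' in Zeta only — an autapomorphy, so it tells us nothing about relationships among taxa.
Most parsimonious ingroup topology: ((Zeta,Theta),Delta).
The clade {Theta, Zeta} is supported by retractile claws: its derived state 'no' occurs in exactly those taxa and in no other taxon (including the outgroup).

retractile claws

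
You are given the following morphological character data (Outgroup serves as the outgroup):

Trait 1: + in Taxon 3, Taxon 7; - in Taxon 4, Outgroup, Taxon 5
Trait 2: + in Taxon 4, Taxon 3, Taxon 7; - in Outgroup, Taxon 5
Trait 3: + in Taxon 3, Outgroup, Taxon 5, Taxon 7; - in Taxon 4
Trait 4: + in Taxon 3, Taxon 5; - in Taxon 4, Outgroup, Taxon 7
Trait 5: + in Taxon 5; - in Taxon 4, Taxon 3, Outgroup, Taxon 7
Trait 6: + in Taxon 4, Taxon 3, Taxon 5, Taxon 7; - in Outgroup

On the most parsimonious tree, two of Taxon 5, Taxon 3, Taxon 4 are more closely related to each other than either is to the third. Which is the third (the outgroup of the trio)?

Taxon 5

Character polarity is set by the outgroup: the derived state is whichever differs from the outgroup's state, so for Trait 3 the derived state is '-', and for the remaining characters it is '+'.
Trait 1 (derived state '+') is shared by Taxon 3 and Taxon 7 — a synapomorphy uniting that clade.
Trait 2: derived state '+' in Taxon 3, Taxon 4, and Taxon 7 only — synapomorphy for {Taxon 3, Taxon 4, Taxon 7}.
Trait 3: derived state '-' in Taxon 4 only — an autapomorphy, so it tells us nothing about relationships among taxa.
Trait 4 groups Taxon 3 and Taxon 5, which is incompatible with the clades supported by the remaining characters; treating it as convergent (homoplasy) costs fewer steps than any alternative tree.
Trait 5: derived state '+' in Taxon 5 only — an autapomorphy, so it tells us nothing about relationships among taxa.
Trait 6 (derived state '+') is shared by all ingroup taxa — unites the whole ingroup.
Most parsimonious ingroup topology: (((Taxon 3,Taxon 7),Taxon 4),Taxon 5).
Taxon 4 and Taxon 3 share a more recent common ancestor with each other than either does with Taxon 5, so Taxon 5 is the least closely related of the three.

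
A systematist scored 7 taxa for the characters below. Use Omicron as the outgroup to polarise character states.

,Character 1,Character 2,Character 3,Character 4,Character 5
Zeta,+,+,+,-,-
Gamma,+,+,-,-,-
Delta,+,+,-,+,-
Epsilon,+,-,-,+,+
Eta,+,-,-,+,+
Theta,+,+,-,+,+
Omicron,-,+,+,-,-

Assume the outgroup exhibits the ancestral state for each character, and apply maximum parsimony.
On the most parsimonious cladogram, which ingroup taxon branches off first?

Zeta

Character polarity is set by the outgroup: the derived state is whichever differs from the outgroup's state, so for Character 2, Character 3 the derived state is '-', and for the remaining characters it is '+'.
Character 1 (derived state '+') is shared by all ingroup taxa — unites the whole ingroup.
Only Epsilon and Eta show the derived state '-' for Character 2, supporting them as a clade.
Only Delta, Epsilon, Eta, Gamma, and Theta show the derived state '-' for Character 3, supporting them as a clade.
Character 4: derived state '+' in Delta, Epsilon, Eta, and Theta only — synapomorphy for {Delta, Epsilon, Eta, Theta}.
Character 5 (derived state '+') is shared by Epsilon, Eta, and Theta — a synapomorphy uniting that clade.
Most parsimonious ingroup topology: (((Delta,((Epsilon,Eta),Theta)),Gamma),Zeta).
Zeta is sister to the clade containing all other ingroup taxa, so it is the earliest-diverging (most basal) ingroup lineage.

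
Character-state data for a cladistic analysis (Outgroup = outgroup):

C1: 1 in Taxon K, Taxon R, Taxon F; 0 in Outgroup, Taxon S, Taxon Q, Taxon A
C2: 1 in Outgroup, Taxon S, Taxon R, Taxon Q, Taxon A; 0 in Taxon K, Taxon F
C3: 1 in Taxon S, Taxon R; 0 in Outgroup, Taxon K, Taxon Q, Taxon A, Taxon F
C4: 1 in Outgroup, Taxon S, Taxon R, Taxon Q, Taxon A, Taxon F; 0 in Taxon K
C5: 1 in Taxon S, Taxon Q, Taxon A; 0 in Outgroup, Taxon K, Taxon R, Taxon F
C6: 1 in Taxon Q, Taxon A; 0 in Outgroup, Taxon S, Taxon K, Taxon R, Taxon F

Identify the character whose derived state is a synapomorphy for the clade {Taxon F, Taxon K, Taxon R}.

Character polarity is set by the outgroup: the derived state is whichever differs from the outgroup's state, so for C2, C4 the derived state is '0', and for the remaining characters it is '1'.
Only Taxon F, Taxon K, and Taxon R show the derived state '1' for C1, supporting them as a clade.
C2: derived state '0' in Taxon F and Taxon K only — synapomorphy for {Taxon F, Taxon K}.
C3 groups Taxon R and Taxon S, which is incompatible with the clades supported by the remaining characters; treating it as convergent (homoplasy) costs fewer steps than any alternative tree.
C4: derived state '0' in Taxon K only — an autapomorphy, so it tells us nothing about relationships among taxa.
C5: derived state '1' in Taxon A, Taxon Q, and Taxon S only — synapomorphy for {Taxon A, Taxon Q, Taxon S}.
C6: derived state '1' in Taxon A and Taxon Q only — synapomorphy for {Taxon A, Taxon Q}.
Most parsimonious ingroup topology: ((Taxon S,(Taxon Q,Taxon A)),((Taxon K,Taxon F),Taxon R)).
The clade {Taxon F, Taxon K, Taxon R} is supported by C1: its derived state '1' occurs in exactly those taxa and in no other taxon (including the outgroup).

C1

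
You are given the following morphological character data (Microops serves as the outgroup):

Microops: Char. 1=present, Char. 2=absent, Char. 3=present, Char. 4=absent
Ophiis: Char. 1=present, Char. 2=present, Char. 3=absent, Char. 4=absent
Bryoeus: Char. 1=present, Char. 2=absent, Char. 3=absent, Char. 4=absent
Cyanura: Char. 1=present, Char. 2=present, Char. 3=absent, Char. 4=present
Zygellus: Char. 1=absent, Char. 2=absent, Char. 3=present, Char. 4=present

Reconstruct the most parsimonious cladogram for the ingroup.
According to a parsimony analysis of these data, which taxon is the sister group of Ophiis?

Cyanura

Character polarity is set by the outgroup: the derived state is whichever differs from the outgroup's state, so for Char. 1, Char. 3 the derived state is 'absent', and for the remaining characters it is 'present'.
Char. 1 (derived state 'absent') is unique to Zygellus (autapomorphy; uninformative for grouping).
Only Cyanura and Ophiis show the derived state 'present' for Char. 2, supporting them as a clade.
Char. 3 (derived state 'absent') is shared by Bryoeus, Cyanura, and Ophiis — a synapomorphy uniting that clade.
Char. 4 (state 'present') occurs in Cyanura and Zygellus but conflicts with the nesting implied by the other characters — most parsimoniously interpreted as homoplasy.
Most parsimonious ingroup topology: (((Ophiis,Cyanura),Bryoeus),Zygellus).
Ophiis and Cyanura form a cherry on this tree, so they are sister taxa.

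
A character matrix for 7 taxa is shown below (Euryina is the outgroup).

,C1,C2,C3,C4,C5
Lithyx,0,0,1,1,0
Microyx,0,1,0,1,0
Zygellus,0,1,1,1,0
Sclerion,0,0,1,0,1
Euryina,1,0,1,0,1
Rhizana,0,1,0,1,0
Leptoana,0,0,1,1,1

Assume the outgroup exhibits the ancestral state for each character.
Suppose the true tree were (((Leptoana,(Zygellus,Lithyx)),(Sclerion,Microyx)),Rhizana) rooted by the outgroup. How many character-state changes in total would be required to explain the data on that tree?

11

Map each character onto (((Leptoana,(Zygellus,Lithyx)),(Sclerion,Microyx)),Rhizana) (rooted by Euryina) and count the minimum state changes it requires (Fitch parsimony):
C1: 1; C2: 3; C3: 2; C4: 2; C5: 3.
Total tree length = 11.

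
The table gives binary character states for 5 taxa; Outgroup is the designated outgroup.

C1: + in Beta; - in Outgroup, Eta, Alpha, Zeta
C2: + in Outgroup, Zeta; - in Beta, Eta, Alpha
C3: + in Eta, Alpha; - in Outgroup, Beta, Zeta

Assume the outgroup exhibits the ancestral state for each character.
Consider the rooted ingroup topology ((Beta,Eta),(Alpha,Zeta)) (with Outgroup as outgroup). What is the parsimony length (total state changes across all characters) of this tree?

5

Map each character onto ((Beta,Eta),(Alpha,Zeta)) (rooted by Outgroup) and count the minimum state changes it requires (Fitch parsimony):
C1: 1; C2: 2; C3: 2.
Total tree length = 5.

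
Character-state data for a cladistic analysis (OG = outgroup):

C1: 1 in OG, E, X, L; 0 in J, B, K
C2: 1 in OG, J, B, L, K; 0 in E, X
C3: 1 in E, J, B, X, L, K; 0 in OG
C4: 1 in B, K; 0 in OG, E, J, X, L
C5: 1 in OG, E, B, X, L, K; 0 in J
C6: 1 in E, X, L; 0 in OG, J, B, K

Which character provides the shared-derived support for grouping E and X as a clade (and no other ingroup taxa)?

Character polarity is set by the outgroup: the derived state is whichever differs from the outgroup's state, so for C1, C2, C5 the derived state is '0', and for the remaining characters it is '1'.
Only B, J, and K show the derived state '0' for C1, supporting them as a clade.
C2: derived state '0' in E and X only — synapomorphy for {E, X}.
All ingroup taxa share the derived state '1' for C3; it defines the ingroup but does not resolve relationships within it.
C4 (derived state '1') is shared by B and K — a synapomorphy uniting that clade.
C5: derived state '0' in J only — an autapomorphy, so it tells us nothing about relationships among taxa.
C6 (derived state '1') is shared by E, L, and X — a synapomorphy uniting that clade.
Most parsimonious ingroup topology: (((E,X),L),(J,(B,K))).
The clade {E, X} is supported by C2: its derived state '0' occurs in exactly those taxa and in no other taxon (including the outgroup).

C2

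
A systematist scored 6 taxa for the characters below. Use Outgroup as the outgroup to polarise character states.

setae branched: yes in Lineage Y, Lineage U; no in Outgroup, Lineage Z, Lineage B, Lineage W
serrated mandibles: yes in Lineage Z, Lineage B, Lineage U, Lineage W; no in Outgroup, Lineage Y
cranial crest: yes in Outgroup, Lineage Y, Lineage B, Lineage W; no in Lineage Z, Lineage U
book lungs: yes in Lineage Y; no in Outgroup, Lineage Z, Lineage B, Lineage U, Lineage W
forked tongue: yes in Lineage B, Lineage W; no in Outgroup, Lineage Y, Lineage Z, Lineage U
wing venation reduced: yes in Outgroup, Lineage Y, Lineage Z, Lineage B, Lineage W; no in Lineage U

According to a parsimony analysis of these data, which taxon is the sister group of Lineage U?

Lineage Z

Character polarity is set by the outgroup: the derived state is whichever differs from the outgroup's state, so for cranial crest, wing venation reduced the derived state is 'no', and for the remaining characters it is 'yes'.
setae branched (state 'yes') occurs in Lineage U and Lineage Y but conflicts with the nesting implied by the other characters — most parsimoniously interpreted as homoplasy.
Only Lineage B, Lineage U, Lineage W, and Lineage Z show the derived state 'yes' for serrated mandibles, supporting them as a clade.
cranial crest: derived state 'no' in Lineage U and Lineage Z only — synapomorphy for {Lineage U, Lineage Z}.
book lungs: derived state 'yes' in Lineage Y only — an autapomorphy, so it tells us nothing about relationships among taxa.
Only Lineage B and Lineage W show the derived state 'yes' for forked tongue, supporting them as a clade.
wing venation reduced: derived state 'no' in Lineage U only — an autapomorphy, so it tells us nothing about relationships among taxa.
Most parsimonious ingroup topology: (Lineage Y,((Lineage Z,Lineage U),(Lineage B,Lineage W))).
Lineage U and Lineage Z form a cherry on this tree, so they are sister taxa.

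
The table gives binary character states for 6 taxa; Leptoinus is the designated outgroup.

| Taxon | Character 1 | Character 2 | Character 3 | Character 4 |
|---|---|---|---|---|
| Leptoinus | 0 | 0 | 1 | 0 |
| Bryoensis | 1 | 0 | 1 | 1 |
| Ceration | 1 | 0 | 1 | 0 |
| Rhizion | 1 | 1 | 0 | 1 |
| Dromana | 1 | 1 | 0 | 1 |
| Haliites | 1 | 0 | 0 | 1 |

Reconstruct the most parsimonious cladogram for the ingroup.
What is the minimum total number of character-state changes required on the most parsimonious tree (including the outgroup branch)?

Character polarity is set by the outgroup: the derived state is whichever differs from the outgroup's state, so for Character 3 the derived state is '0', and for the remaining characters it is '1'.
All ingroup taxa share the derived state '1' for Character 1; it defines the ingroup but does not resolve relationships within it.
Character 2 (derived state '1') is shared by Dromana and Rhizion — a synapomorphy uniting that clade.
Character 3: derived state '0' in Dromana, Haliites, and Rhizion only — synapomorphy for {Dromana, Haliites, Rhizion}.
Character 4: derived state '1' in Bryoensis, Dromana, Haliites, and Rhizion only — synapomorphy for {Bryoensis, Dromana, Haliites, Rhizion}.
Most parsimonious ingroup topology: ((Bryoensis,((Rhizion,Dromana),Haliites)),Ceration).
Changes per character on this tree: Character 1: 1; Character 2: 1; Character 3: 1; Character 4: 1.
Total = 4.

4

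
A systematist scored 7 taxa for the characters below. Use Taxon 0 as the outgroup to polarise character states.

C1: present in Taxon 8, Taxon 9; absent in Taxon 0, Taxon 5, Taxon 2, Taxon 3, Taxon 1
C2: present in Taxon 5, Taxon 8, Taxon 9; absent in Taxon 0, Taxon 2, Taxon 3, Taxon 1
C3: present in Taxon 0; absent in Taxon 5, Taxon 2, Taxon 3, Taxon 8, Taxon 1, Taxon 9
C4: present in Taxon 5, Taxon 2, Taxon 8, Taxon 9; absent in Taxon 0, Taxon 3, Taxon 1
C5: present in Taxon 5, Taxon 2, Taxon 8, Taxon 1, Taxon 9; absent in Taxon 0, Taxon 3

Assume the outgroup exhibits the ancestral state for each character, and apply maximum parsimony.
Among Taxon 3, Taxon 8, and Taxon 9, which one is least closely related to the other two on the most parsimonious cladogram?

Character polarity is set by the outgroup: the derived state is whichever differs from the outgroup's state, so for C3 the derived state is 'absent', and for the remaining characters it is 'present'.
C1 (derived state 'present') is shared by Taxon 8 and Taxon 9 — a synapomorphy uniting that clade.
Only Taxon 5, Taxon 8, and Taxon 9 show the derived state 'present' for C2, supporting them as a clade.
All ingroup taxa share the derived state 'absent' for C3; it defines the ingroup but does not resolve relationships within it.
C4: derived state 'present' in Taxon 2, Taxon 5, Taxon 8, and Taxon 9 only — synapomorphy for {Taxon 2, Taxon 5, Taxon 8, Taxon 9}.
C5: derived state 'present' in Taxon 1, Taxon 2, Taxon 5, Taxon 8, and Taxon 9 only — synapomorphy for {Taxon 1, Taxon 2, Taxon 5, Taxon 8, Taxon 9}.
Most parsimonious ingroup topology: ((((Taxon 5,(Taxon 8,Taxon 9)),Taxon 2),Taxon 1),Taxon 3).
Taxon 8 and Taxon 9 share a more recent common ancestor with each other than either does with Taxon 3, so Taxon 3 is the least closely related of the three.

Taxon 3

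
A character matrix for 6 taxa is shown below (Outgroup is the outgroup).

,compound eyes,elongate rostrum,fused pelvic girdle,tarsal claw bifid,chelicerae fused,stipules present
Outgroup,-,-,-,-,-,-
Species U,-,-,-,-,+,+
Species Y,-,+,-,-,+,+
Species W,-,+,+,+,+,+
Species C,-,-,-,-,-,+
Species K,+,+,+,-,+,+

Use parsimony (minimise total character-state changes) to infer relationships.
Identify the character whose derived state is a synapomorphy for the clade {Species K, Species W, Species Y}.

elongate rostrum

The outgroup has state '-' for every character, so '+' is the derived state throughout.
compound eyes (derived state '+') is unique to Species K (autapomorphy; uninformative for grouping).
elongate rostrum: derived state '+' in Species K, Species W, and Species Y only — synapomorphy for {Species K, Species W, Species Y}.
fused pelvic girdle: derived state '+' in Species K and Species W only — synapomorphy for {Species K, Species W}.
tarsal claw bifid (derived state '+') is unique to Species W (autapomorphy; uninformative for grouping).
chelicerae fused (derived state '+') is shared by Species K, Species U, Species W, and Species Y — a synapomorphy uniting that clade.
stipules present (derived state '+') is shared by all ingroup taxa — unites the whole ingroup.
Most parsimonious ingroup topology: ((Species U,(Species Y,(Species W,Species K))),Species C).
The clade {Species K, Species W, Species Y} is supported by elongate rostrum: its derived state '+' occurs in exactly those taxa and in no other taxon (including the outgroup).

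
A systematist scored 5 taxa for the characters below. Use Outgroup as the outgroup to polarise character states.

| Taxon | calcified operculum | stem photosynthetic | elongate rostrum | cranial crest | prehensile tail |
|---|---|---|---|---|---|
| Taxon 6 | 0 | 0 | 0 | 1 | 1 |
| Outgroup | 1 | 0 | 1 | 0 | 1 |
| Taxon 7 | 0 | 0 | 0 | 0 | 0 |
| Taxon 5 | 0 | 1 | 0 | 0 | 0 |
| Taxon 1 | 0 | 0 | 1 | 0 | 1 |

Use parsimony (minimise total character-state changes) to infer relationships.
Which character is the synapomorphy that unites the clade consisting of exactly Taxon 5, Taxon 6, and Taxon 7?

Character polarity is set by the outgroup: the derived state is whichever differs from the outgroup's state, so for calcified operculum, elongate rostrum, prehensile tail the derived state is '0', and for the remaining characters it is '1'.
calcified operculum (derived state '0') is shared by all ingroup taxa — unites the whole ingroup.
stem photosynthetic: derived state '1' in Taxon 5 only — an autapomorphy, so it tells us nothing about relationships among taxa.
elongate rostrum (derived state '0') is shared by Taxon 5, Taxon 6, and Taxon 7 — a synapomorphy uniting that clade.
cranial crest (derived state '1') is unique to Taxon 6 (autapomorphy; uninformative for grouping).
prehensile tail: derived state '0' in Taxon 5 and Taxon 7 only — synapomorphy for {Taxon 5, Taxon 7}.
Most parsimonious ingroup topology: ((Taxon 6,(Taxon 5,Taxon 7)),Taxon 1).
The clade {Taxon 5, Taxon 6, Taxon 7} is supported by elongate rostrum: its derived state '0' occurs in exactly those taxa and in no other taxon (including the outgroup).

elongate rostrum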